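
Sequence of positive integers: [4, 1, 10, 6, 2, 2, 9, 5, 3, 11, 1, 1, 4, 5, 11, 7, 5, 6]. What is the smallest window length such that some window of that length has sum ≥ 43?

8

add 4: running sum 4 < 43
add 1: running sum 5 < 43
add 10: running sum 15 < 43
add 6: running sum 21 < 43
add 2: running sum 23 < 43
add 2: running sum 25 < 43
add 9: running sum 34 < 43
add 5: running sum 39 < 43
add 3: running sum 42 < 43
end 9: [10, 6, 2, 2, 9, 5, 3, 11] sum 48, len 8
end 10: [10, 6, 2, 2, 9, 5, 3, 11, 1] sum 49, len 9
end 11: [10, 6, 2, 2, 9, 5, 3, 11, 1, 1] sum 50, len 10
end 12: [6, 2, 2, 9, 5, 3, 11, 1, 1, 4] sum 44, len 10
end 13: [2, 2, 9, 5, 3, 11, 1, 1, 4, 5] sum 43, len 10
end 14: [9, 5, 3, 11, 1, 1, 4, 5, 11] sum 50, len 9
end 15: [3, 11, 1, 1, 4, 5, 11, 7] sum 43, len 8
end 16: [11, 1, 1, 4, 5, 11, 7, 5] sum 45, len 8
end 17: [11, 1, 1, 4, 5, 11, 7, 5, 6] sum 51, len 9
Shortest qualifying length: 8.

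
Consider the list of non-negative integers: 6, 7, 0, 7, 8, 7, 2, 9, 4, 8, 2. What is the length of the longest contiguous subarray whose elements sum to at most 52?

9

[6] sum 6 len 1
[6, 7] sum 13 len 2
[6, 7, 0] sum 13 len 3
[6, 7, 0, 7] sum 20 len 4
[6, 7, 0, 7, 8] sum 28 len 5
[6, 7, 0, 7, 8, 7] sum 35 len 6
[6, 7, 0, 7, 8, 7, 2] sum 37 len 7
[6, 7, 0, 7, 8, 7, 2, 9] sum 46 len 8
[6, 7, 0, 7, 8, 7, 2, 9, 4] sum 50 len 9
[7, 0, 7, 8, 7, 2, 9, 4, 8] sum 52 len 9
[0, 7, 8, 7, 2, 9, 4, 8, 2] sum 47 len 9
Longest length seen: 9.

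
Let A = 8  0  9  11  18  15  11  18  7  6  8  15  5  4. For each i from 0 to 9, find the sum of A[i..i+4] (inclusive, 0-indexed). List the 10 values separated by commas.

46, 53, 64, 73, 69, 57, 50, 54, 41, 38

8 0 9 11 18 → sum 46
0 9 11 18 15 → sum 53
9 11 18 15 11 → sum 64
11 18 15 11 18 → sum 73
18 15 11 18 7 → sum 69
15 11 18 7 6 → sum 57
11 18 7 6 8 → sum 50
18 7 6 8 15 → sum 54
7 6 8 15 5 → sum 41
6 8 15 5 4 → sum 38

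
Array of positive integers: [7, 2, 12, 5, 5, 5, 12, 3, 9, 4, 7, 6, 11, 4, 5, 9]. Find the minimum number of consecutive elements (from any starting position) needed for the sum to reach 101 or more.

16

Extend right; whenever the sum reaches 101, record the length and shrink from the left:
add 7: running sum 7 < 101
add 2: running sum 9 < 101
add 12: running sum 21 < 101
add 5: running sum 26 < 101
add 5: running sum 31 < 101
add 5: running sum 36 < 101
add 12: running sum 48 < 101
add 3: running sum 51 < 101
add 9: running sum 60 < 101
add 4: running sum 64 < 101
add 7: running sum 71 < 101
add 6: running sum 77 < 101
add 11: running sum 88 < 101
add 4: running sum 92 < 101
add 5: running sum 97 < 101
end 15: [7, 2, 12, 5, 5, 5, 12, 3, 9, 4, 7, 6, 11, 4, 5, 9] sum 106, len 16
Shortest qualifying length: 16.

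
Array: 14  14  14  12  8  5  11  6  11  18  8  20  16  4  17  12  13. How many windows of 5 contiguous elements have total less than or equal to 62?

(14, 14, 14, 12, 8) → sum 62  ≤ 62 ✓
(14, 14, 12, 8, 5) → sum 53  ≤ 62 ✓
(14, 12, 8, 5, 11) → sum 50  ≤ 62 ✓
(12, 8, 5, 11, 6) → sum 42  ≤ 62 ✓
(8, 5, 11, 6, 11) → sum 41  ≤ 62 ✓
(5, 11, 6, 11, 18) → sum 51  ≤ 62 ✓
(11, 6, 11, 18, 8) → sum 54  ≤ 62 ✓
(6, 11, 18, 8, 20) → sum 63
(11, 18, 8, 20, 16) → sum 73
(18, 8, 20, 16, 4) → sum 66
(8, 20, 16, 4, 17) → sum 65
(20, 16, 4, 17, 12) → sum 69
(16, 4, 17, 12, 13) → sum 62  ≤ 62 ✓
8 windows satisfy the condition.

8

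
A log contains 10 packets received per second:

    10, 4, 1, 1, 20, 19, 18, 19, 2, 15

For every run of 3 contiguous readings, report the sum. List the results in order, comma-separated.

Sliding a size-3 window across the 10 values:
(10, 4, 1) → sum 15
(4, 1, 1) → sum 6
(1, 1, 20) → sum 22
(1, 20, 19) → sum 40
(20, 19, 18) → sum 57
(19, 18, 19) → sum 56
(18, 19, 2) → sum 39
(19, 2, 15) → sum 36

15, 6, 22, 40, 57, 56, 39, 36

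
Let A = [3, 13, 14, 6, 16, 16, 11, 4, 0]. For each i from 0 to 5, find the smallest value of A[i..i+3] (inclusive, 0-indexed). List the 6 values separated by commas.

Sliding a size-4 window across the 9 values:
[3, 13, 14, 6] → min 3
[13, 14, 6, 16] → min 6
[14, 6, 16, 16] → min 6
[6, 16, 16, 11] → min 6
[16, 16, 11, 4] → min 4
[16, 11, 4, 0] → min 0

3, 6, 6, 6, 4, 0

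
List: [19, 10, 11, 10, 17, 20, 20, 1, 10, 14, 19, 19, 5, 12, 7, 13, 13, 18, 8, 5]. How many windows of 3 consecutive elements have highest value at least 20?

(19, 10, 11) → max 19
(10, 11, 10) → max 11
(11, 10, 17) → max 17
(10, 17, 20) → max 20  ≥ 20 ✓
(17, 20, 20) → max 20  ≥ 20 ✓
(20, 20, 1) → max 20  ≥ 20 ✓
(20, 1, 10) → max 20  ≥ 20 ✓
(1, 10, 14) → max 14
(10, 14, 19) → max 19
(14, 19, 19) → max 19
(19, 19, 5) → max 19
(19, 5, 12) → max 19
(5, 12, 7) → max 12
(12, 7, 13) → max 13
(7, 13, 13) → max 13
(13, 13, 18) → max 18
(13, 18, 8) → max 18
(18, 8, 5) → max 18
4 windows satisfy the condition.

4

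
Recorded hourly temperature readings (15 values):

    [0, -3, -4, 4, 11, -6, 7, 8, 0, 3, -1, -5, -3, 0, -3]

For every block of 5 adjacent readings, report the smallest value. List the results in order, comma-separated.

(0, -3, -4, 4, 11) → min -4
(-3, -4, 4, 11, -6) → min -6
(-4, 4, 11, -6, 7) → min -6
(4, 11, -6, 7, 8) → min -6
(11, -6, 7, 8, 0) → min -6
(-6, 7, 8, 0, 3) → min -6
(7, 8, 0, 3, -1) → min -1
(8, 0, 3, -1, -5) → min -5
(0, 3, -1, -5, -3) → min -5
(3, -1, -5, -3, 0) → min -5
(-1, -5, -3, 0, -3) → min -5

-4, -6, -6, -6, -6, -6, -1, -5, -5, -5, -5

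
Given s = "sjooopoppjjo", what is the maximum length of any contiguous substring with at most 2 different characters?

add s: window [s] (1 distinct), len 1
add j: window [s, j] (2 distinct), len 2
add o: window [j, o] (2 distinct), len 2
add o: window [j, o, o] (2 distinct), len 3
add o: window [j, o, o, o] (2 distinct), len 4
add p: window [o, o, o, p] (2 distinct), len 4
add o: window [o, o, o, p, o] (2 distinct), len 5
add p: window [o, o, o, p, o, p] (2 distinct), len 6
add p: window [o, o, o, p, o, p, p] (2 distinct), len 7
add j: window [p, p, j] (2 distinct), len 3
add j: window [p, p, j, j] (2 distinct), len 4
add o: window [j, j, o] (2 distinct), len 3
Longest length with ≤2 distinct: 7.

7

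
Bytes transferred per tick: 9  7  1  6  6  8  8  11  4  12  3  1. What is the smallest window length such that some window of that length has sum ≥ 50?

7

Extend right; whenever the sum reaches 50, record the length and shrink from the left:
add 9: running sum 9 < 50
add 7: running sum 16 < 50
add 1: running sum 17 < 50
add 6: running sum 23 < 50
add 6: running sum 29 < 50
add 8: running sum 37 < 50
add 8: running sum 45 < 50
add 11: shortest ending here [9, 7, 1, 6, 6, 8, 8, 11] sum 56, len 8
add 4: shortest ending here [7, 1, 6, 6, 8, 8, 11, 4] sum 51, len 8
add 12: shortest ending here [6, 6, 8, 8, 11, 4, 12] sum 55, len 7
add 3: shortest ending here [6, 8, 8, 11, 4, 12, 3] sum 52, len 7
add 1: shortest ending here [6, 8, 8, 11, 4, 12, 3, 1] sum 53, len 8
Shortest qualifying length: 7.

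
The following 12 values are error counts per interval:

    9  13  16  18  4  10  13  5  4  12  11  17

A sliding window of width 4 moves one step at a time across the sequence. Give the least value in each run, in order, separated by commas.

9, 4, 4, 4, 4, 4, 4, 4, 4

9 13 16 18 → min 9
13 16 18 4 → min 4
16 18 4 10 → min 4
18 4 10 13 → min 4
4 10 13 5 → min 4
10 13 5 4 → min 4
13 5 4 12 → min 4
5 4 12 11 → min 4
4 12 11 17 → min 4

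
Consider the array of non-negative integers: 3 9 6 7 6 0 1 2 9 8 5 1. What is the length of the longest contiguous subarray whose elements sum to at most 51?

add 3: [3] sum 3, len 1
add 9: [3, 9] sum 12, len 2
add 6: [3, 9, 6] sum 18, len 3
add 7: [3, 9, 6, 7] sum 25, len 4
add 6: [3, 9, 6, 7, 6] sum 31, len 5
add 0: [3, 9, 6, 7, 6, 0] sum 31, len 6
add 1: [3, 9, 6, 7, 6, 0, 1] sum 32, len 7
add 2: [3, 9, 6, 7, 6, 0, 1, 2] sum 34, len 8
add 9: [3, 9, 6, 7, 6, 0, 1, 2, 9] sum 43, len 9
add 8: [3, 9, 6, 7, 6, 0, 1, 2, 9, 8] sum 51, len 10
add 5: [6, 7, 6, 0, 1, 2, 9, 8, 5] sum 44, len 9
add 1: [6, 7, 6, 0, 1, 2, 9, 8, 5, 1] sum 45, len 10
Longest length seen: 10.

10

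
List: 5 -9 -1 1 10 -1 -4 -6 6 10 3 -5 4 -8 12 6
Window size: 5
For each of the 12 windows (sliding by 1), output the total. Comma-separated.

6, 0, 5, 0, 5, 5, 9, 8, 18, 4, 6, 9

[5, -9, -1, 1, 10] → sum 6
[-9, -1, 1, 10, -1] → sum 0
[-1, 1, 10, -1, -4] → sum 5
[1, 10, -1, -4, -6] → sum 0
[10, -1, -4, -6, 6] → sum 5
[-1, -4, -6, 6, 10] → sum 5
[-4, -6, 6, 10, 3] → sum 9
[-6, 6, 10, 3, -5] → sum 8
[6, 10, 3, -5, 4] → sum 18
[10, 3, -5, 4, -8] → sum 4
[3, -5, 4, -8, 12] → sum 6
[-5, 4, -8, 12, 6] → sum 9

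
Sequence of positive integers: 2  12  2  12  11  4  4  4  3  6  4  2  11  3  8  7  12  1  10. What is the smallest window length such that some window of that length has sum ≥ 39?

add 2: running sum 2 < 39
add 12: running sum 14 < 39
add 2: running sum 16 < 39
add 12: running sum 28 < 39
add 11: shortest ending here [2, 12, 2, 12, 11] sum 39, len 5
add 4: shortest ending here [12, 2, 12, 11, 4] sum 41, len 5
add 4: shortest ending here [12, 2, 12, 11, 4, 4] sum 45, len 6
add 4: shortest ending here [12, 2, 12, 11, 4, 4, 4] sum 49, len 7
add 3: shortest ending here [2, 12, 11, 4, 4, 4, 3] sum 40, len 7
add 6: shortest ending here [12, 11, 4, 4, 4, 3, 6] sum 44, len 7
add 4: shortest ending here [12, 11, 4, 4, 4, 3, 6, 4] sum 48, len 8
add 2: shortest ending here [12, 11, 4, 4, 4, 3, 6, 4, 2] sum 50, len 9
add 11: shortest ending here [11, 4, 4, 4, 3, 6, 4, 2, 11] sum 49, len 9
add 3: shortest ending here [4, 4, 4, 3, 6, 4, 2, 11, 3] sum 41, len 9
add 8: shortest ending here [4, 3, 6, 4, 2, 11, 3, 8] sum 41, len 8
add 7: shortest ending here [6, 4, 2, 11, 3, 8, 7] sum 41, len 7
add 12: shortest ending here [11, 3, 8, 7, 12] sum 41, len 5
add 1: shortest ending here [11, 3, 8, 7, 12, 1] sum 42, len 6
add 10: shortest ending here [3, 8, 7, 12, 1, 10] sum 41, len 6
Shortest qualifying length: 5.

5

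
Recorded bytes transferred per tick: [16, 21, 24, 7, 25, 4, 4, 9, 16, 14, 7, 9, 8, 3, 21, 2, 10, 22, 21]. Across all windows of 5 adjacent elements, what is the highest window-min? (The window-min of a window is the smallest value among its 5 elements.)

Window mins for each of the 15 positions:
[16, 21, 24, 7, 25] → min 7
[21, 24, 7, 25, 4] → min 4
[24, 7, 25, 4, 4] → min 4
[7, 25, 4, 4, 9] → min 4
[25, 4, 4, 9, 16] → min 4
[4, 4, 9, 16, 14] → min 4
[4, 9, 16, 14, 7] → min 4
[9, 16, 14, 7, 9] → min 7
[16, 14, 7, 9, 8] → min 7
[14, 7, 9, 8, 3] → min 3
[7, 9, 8, 3, 21] → min 3
[9, 8, 3, 21, 2] → min 2
[8, 3, 21, 2, 10] → min 2
[3, 21, 2, 10, 22] → min 2
[21, 2, 10, 22, 21] → min 2
Highest of these is 7.

7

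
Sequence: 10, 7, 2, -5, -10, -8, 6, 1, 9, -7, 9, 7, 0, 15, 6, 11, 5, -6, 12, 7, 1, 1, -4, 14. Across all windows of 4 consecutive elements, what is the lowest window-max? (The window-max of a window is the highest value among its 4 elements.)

2

[10, 7, 2, -5] → max 10
[7, 2, -5, -10] → max 7
[2, -5, -10, -8] → max 2
[-5, -10, -8, 6] → max 6
[-10, -8, 6, 1] → max 6
[-8, 6, 1, 9] → max 9
[6, 1, 9, -7] → max 9
[1, 9, -7, 9] → max 9
[9, -7, 9, 7] → max 9
[-7, 9, 7, 0] → max 9
[9, 7, 0, 15] → max 15
[7, 0, 15, 6] → max 15
[0, 15, 6, 11] → max 15
[15, 6, 11, 5] → max 15
[6, 11, 5, -6] → max 11
[11, 5, -6, 12] → max 12
[5, -6, 12, 7] → max 12
[-6, 12, 7, 1] → max 12
[12, 7, 1, 1] → max 12
[7, 1, 1, -4] → max 7
[1, 1, -4, 14] → max 14
Lowest of these is 2.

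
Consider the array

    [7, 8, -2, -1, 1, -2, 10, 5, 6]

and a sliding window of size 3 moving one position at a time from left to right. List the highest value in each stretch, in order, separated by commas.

8, 8, 1, 1, 10, 10, 10

7 8 -2 → max 8
8 -2 -1 → max 8
-2 -1 1 → max 1
-1 1 -2 → max 1
1 -2 10 → max 10
-2 10 5 → max 10
10 5 6 → max 10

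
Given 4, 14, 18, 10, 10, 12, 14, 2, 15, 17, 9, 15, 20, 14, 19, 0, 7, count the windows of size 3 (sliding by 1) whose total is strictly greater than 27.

14

(4, 14, 18) → sum 36  > 27 ✓
(14, 18, 10) → sum 42  > 27 ✓
(18, 10, 10) → sum 38  > 27 ✓
(10, 10, 12) → sum 32  > 27 ✓
(10, 12, 14) → sum 36  > 27 ✓
(12, 14, 2) → sum 28  > 27 ✓
(14, 2, 15) → sum 31  > 27 ✓
(2, 15, 17) → sum 34  > 27 ✓
(15, 17, 9) → sum 41  > 27 ✓
(17, 9, 15) → sum 41  > 27 ✓
(9, 15, 20) → sum 44  > 27 ✓
(15, 20, 14) → sum 49  > 27 ✓
(20, 14, 19) → sum 53  > 27 ✓
(14, 19, 0) → sum 33  > 27 ✓
(19, 0, 7) → sum 26
14 windows satisfy the condition.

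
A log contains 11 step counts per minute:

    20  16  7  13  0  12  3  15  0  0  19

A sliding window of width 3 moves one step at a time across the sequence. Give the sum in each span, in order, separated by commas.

43, 36, 20, 25, 15, 30, 18, 15, 19

Sliding a size-3 window across the 11 values:
[20, 16, 7] → sum 43
[16, 7, 13] → sum 36
[7, 13, 0] → sum 20
[13, 0, 12] → sum 25
[0, 12, 3] → sum 15
[12, 3, 15] → sum 30
[3, 15, 0] → sum 18
[15, 0, 0] → sum 15
[0, 0, 19] → sum 19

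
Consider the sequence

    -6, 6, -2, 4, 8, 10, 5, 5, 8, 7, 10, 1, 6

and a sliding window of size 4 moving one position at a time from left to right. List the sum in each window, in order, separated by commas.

-6 6 -2 4 → sum 2
6 -2 4 8 → sum 16
-2 4 8 10 → sum 20
4 8 10 5 → sum 27
8 10 5 5 → sum 28
10 5 5 8 → sum 28
5 5 8 7 → sum 25
5 8 7 10 → sum 30
8 7 10 1 → sum 26
7 10 1 6 → sum 24

2, 16, 20, 27, 28, 28, 25, 30, 26, 24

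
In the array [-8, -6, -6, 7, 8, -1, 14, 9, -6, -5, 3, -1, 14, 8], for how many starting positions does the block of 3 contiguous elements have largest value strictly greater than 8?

-8 -6 -6 → max -6
-6 -6 7 → max 7
-6 7 8 → max 8
7 8 -1 → max 8
8 -1 14 → max 14  > 8 ✓
-1 14 9 → max 14  > 8 ✓
14 9 -6 → max 14  > 8 ✓
9 -6 -5 → max 9  > 8 ✓
-6 -5 3 → max 3
-5 3 -1 → max 3
3 -1 14 → max 14  > 8 ✓
-1 14 8 → max 14  > 8 ✓
6 windows satisfy the condition.

6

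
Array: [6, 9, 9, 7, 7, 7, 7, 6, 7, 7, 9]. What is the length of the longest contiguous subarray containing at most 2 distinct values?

7

add 6: window [6] (1 distinct), len 1
add 9: window [6, 9] (2 distinct), len 2
add 9: window [6, 9, 9] (2 distinct), len 3
add 7: window [9, 9, 7] (2 distinct), len 3
add 7: window [9, 9, 7, 7] (2 distinct), len 4
add 7: window [9, 9, 7, 7, 7] (2 distinct), len 5
add 7: window [9, 9, 7, 7, 7, 7] (2 distinct), len 6
add 6: window [7, 7, 7, 7, 6] (2 distinct), len 5
add 7: window [7, 7, 7, 7, 6, 7] (2 distinct), len 6
add 7: window [7, 7, 7, 7, 6, 7, 7] (2 distinct), len 7
add 9: window [7, 7, 9] (2 distinct), len 3
Longest length with ≤2 distinct: 7.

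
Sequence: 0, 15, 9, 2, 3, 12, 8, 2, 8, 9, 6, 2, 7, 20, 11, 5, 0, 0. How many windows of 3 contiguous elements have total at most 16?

0 15 9 → sum 24
15 9 2 → sum 26
9 2 3 → sum 14  ≤ 16 ✓
2 3 12 → sum 17
3 12 8 → sum 23
12 8 2 → sum 22
8 2 8 → sum 18
2 8 9 → sum 19
8 9 6 → sum 23
9 6 2 → sum 17
6 2 7 → sum 15  ≤ 16 ✓
2 7 20 → sum 29
7 20 11 → sum 38
20 11 5 → sum 36
11 5 0 → sum 16  ≤ 16 ✓
5 0 0 → sum 5  ≤ 16 ✓
4 windows satisfy the condition.

4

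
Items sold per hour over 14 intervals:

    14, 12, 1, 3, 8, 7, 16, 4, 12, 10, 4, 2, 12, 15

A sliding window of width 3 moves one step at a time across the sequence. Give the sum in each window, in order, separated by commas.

27, 16, 12, 18, 31, 27, 32, 26, 26, 16, 18, 29

Sliding a size-3 window across the 14 values:
[14, 12, 1] → sum 27
[12, 1, 3] → sum 16
[1, 3, 8] → sum 12
[3, 8, 7] → sum 18
[8, 7, 16] → sum 31
[7, 16, 4] → sum 27
[16, 4, 12] → sum 32
[4, 12, 10] → sum 26
[12, 10, 4] → sum 26
[10, 4, 2] → sum 16
[4, 2, 12] → sum 18
[2, 12, 15] → sum 29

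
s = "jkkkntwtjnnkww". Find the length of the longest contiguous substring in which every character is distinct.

add j: [j] len 1
add k: [j, k] len 2
add k (repeat k, move left end past it): [k] len 1
add k (repeat k, move left end past it): [k] len 1
add n: [k, n] len 2
add t: [k, n, t] len 3
add w: [k, n, t, w] len 4
add t (repeat t, move left end past it): [w, t] len 2
add j: [w, t, j] len 3
add n: [w, t, j, n] len 4
add n (repeat n, move left end past it): [n] len 1
add k: [n, k] len 2
add w: [n, k, w] len 3
add w (repeat w, move left end past it): [w] len 1
Longest all-distinct length: 4.

4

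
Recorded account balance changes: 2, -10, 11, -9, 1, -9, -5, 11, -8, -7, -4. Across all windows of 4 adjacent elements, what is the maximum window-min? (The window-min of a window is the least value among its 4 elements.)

2 -10 11 -9 → min -10
-10 11 -9 1 → min -10
11 -9 1 -9 → min -9
-9 1 -9 -5 → min -9
1 -9 -5 11 → min -9
-9 -5 11 -8 → min -9
-5 11 -8 -7 → min -8
11 -8 -7 -4 → min -8
Maximum of these is -8.

-8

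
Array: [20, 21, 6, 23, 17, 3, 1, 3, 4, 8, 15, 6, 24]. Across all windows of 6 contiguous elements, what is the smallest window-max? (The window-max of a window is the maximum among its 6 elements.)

15

Each size-6 window and its max:
[20, 21, 6, 23, 17, 3] → max 23
[21, 6, 23, 17, 3, 1] → max 23
[6, 23, 17, 3, 1, 3] → max 23
[23, 17, 3, 1, 3, 4] → max 23
[17, 3, 1, 3, 4, 8] → max 17
[3, 1, 3, 4, 8, 15] → max 15
[1, 3, 4, 8, 15, 6] → max 15
[3, 4, 8, 15, 6, 24] → max 24
Smallest of these is 15.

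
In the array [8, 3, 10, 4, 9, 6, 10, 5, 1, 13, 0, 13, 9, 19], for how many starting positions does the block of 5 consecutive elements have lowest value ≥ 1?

6

(8, 3, 10, 4, 9) → min 3  ≥ 1 ✓
(3, 10, 4, 9, 6) → min 3  ≥ 1 ✓
(10, 4, 9, 6, 10) → min 4  ≥ 1 ✓
(4, 9, 6, 10, 5) → min 4  ≥ 1 ✓
(9, 6, 10, 5, 1) → min 1  ≥ 1 ✓
(6, 10, 5, 1, 13) → min 1  ≥ 1 ✓
(10, 5, 1, 13, 0) → min 0
(5, 1, 13, 0, 13) → min 0
(1, 13, 0, 13, 9) → min 0
(13, 0, 13, 9, 19) → min 0
6 windows satisfy the condition.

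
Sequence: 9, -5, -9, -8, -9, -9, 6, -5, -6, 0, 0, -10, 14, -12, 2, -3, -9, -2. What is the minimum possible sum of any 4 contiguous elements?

Each size-4 window and its sum:
9 -5 -9 -8 → sum -13
-5 -9 -8 -9 → sum -31
-9 -8 -9 -9 → sum -35
-8 -9 -9 6 → sum -20
-9 -9 6 -5 → sum -17
-9 6 -5 -6 → sum -14
6 -5 -6 0 → sum -5
-5 -6 0 0 → sum -11
-6 0 0 -10 → sum -16
0 0 -10 14 → sum 4
0 -10 14 -12 → sum -8
-10 14 -12 2 → sum -6
14 -12 2 -3 → sum 1
-12 2 -3 -9 → sum -22
2 -3 -9 -2 → sum -12
Minimum of these is -35.

-35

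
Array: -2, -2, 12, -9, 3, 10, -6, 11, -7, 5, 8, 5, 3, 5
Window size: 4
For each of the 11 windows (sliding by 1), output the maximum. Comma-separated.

12, 12, 12, 10, 11, 11, 11, 11, 8, 8, 8

Sliding a size-4 window across the 14 values:
[-2, -2, 12, -9] → max 12
[-2, 12, -9, 3] → max 12
[12, -9, 3, 10] → max 12
[-9, 3, 10, -6] → max 10
[3, 10, -6, 11] → max 11
[10, -6, 11, -7] → max 11
[-6, 11, -7, 5] → max 11
[11, -7, 5, 8] → max 11
[-7, 5, 8, 5] → max 8
[5, 8, 5, 3] → max 8
[8, 5, 3, 5] → max 8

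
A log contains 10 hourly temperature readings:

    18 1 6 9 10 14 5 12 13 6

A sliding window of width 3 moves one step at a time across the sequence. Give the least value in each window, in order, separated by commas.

1, 1, 6, 9, 5, 5, 5, 6

[18, 1, 6] → min 1
[1, 6, 9] → min 1
[6, 9, 10] → min 6
[9, 10, 14] → min 9
[10, 14, 5] → min 5
[14, 5, 12] → min 5
[5, 12, 13] → min 5
[12, 13, 6] → min 6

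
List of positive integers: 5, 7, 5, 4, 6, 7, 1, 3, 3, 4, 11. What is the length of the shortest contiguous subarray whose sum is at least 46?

add 5: running sum 5 < 46
add 7: running sum 12 < 46
add 5: running sum 17 < 46
add 4: running sum 21 < 46
add 6: running sum 27 < 46
add 7: running sum 34 < 46
add 1: running sum 35 < 46
add 3: running sum 38 < 46
add 3: running sum 41 < 46
add 4: running sum 45 < 46
add 11: shortest ending here [7, 5, 4, 6, 7, 1, 3, 3, 4, 11] sum 51, len 10
Shortest qualifying length: 10.

10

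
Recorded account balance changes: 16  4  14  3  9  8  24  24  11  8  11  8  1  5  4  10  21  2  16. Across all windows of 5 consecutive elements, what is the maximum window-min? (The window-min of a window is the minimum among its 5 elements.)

[16, 4, 14, 3, 9] → min 3
[4, 14, 3, 9, 8] → min 3
[14, 3, 9, 8, 24] → min 3
[3, 9, 8, 24, 24] → min 3
[9, 8, 24, 24, 11] → min 8
[8, 24, 24, 11, 8] → min 8
[24, 24, 11, 8, 11] → min 8
[24, 11, 8, 11, 8] → min 8
[11, 8, 11, 8, 1] → min 1
[8, 11, 8, 1, 5] → min 1
[11, 8, 1, 5, 4] → min 1
[8, 1, 5, 4, 10] → min 1
[1, 5, 4, 10, 21] → min 1
[5, 4, 10, 21, 2] → min 2
[4, 10, 21, 2, 16] → min 2
Maximum of these is 8.

8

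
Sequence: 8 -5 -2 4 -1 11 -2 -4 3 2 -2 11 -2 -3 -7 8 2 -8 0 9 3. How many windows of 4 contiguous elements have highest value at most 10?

[8, -5, -2, 4] → max 8  ≤ 10 ✓
[-5, -2, 4, -1] → max 4  ≤ 10 ✓
[-2, 4, -1, 11] → max 11
[4, -1, 11, -2] → max 11
[-1, 11, -2, -4] → max 11
[11, -2, -4, 3] → max 11
[-2, -4, 3, 2] → max 3  ≤ 10 ✓
[-4, 3, 2, -2] → max 3  ≤ 10 ✓
[3, 2, -2, 11] → max 11
[2, -2, 11, -2] → max 11
[-2, 11, -2, -3] → max 11
[11, -2, -3, -7] → max 11
[-2, -3, -7, 8] → max 8  ≤ 10 ✓
[-3, -7, 8, 2] → max 8  ≤ 10 ✓
[-7, 8, 2, -8] → max 8  ≤ 10 ✓
[8, 2, -8, 0] → max 8  ≤ 10 ✓
[2, -8, 0, 9] → max 9  ≤ 10 ✓
[-8, 0, 9, 3] → max 9  ≤ 10 ✓
10 windows satisfy the condition.

10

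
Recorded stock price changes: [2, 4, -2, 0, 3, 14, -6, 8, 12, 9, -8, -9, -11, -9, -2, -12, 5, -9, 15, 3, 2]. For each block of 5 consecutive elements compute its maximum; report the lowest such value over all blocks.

2 4 -2 0 3 → max 4
4 -2 0 3 14 → max 14
-2 0 3 14 -6 → max 14
0 3 14 -6 8 → max 14
3 14 -6 8 12 → max 14
14 -6 8 12 9 → max 14
-6 8 12 9 -8 → max 12
8 12 9 -8 -9 → max 12
12 9 -8 -9 -11 → max 12
9 -8 -9 -11 -9 → max 9
-8 -9 -11 -9 -2 → max -2
-9 -11 -9 -2 -12 → max -2
-11 -9 -2 -12 5 → max 5
-9 -2 -12 5 -9 → max 5
-2 -12 5 -9 15 → max 15
-12 5 -9 15 3 → max 15
5 -9 15 3 2 → max 15
Lowest of these is -2.

-2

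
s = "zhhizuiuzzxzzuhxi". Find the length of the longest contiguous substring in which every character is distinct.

[z] len 1
[z, h] len 2
[h] len 1
[h, i] len 2
[h, i, z] len 3
[h, i, z, u] len 4
[z, u, i] len 3
[i, u] len 2
[i, u, z] len 3
[z] len 1
[z, x] len 2
[x, z] len 2
[z] len 1
[z, u] len 2
[z, u, h] len 3
[z, u, h, x] len 4
[z, u, h, x, i] len 5
Longest all-distinct length: 5.

5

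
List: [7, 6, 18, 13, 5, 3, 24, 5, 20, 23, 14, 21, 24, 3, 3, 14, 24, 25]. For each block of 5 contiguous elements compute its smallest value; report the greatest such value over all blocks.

14

[7, 6, 18, 13, 5] → min 5
[6, 18, 13, 5, 3] → min 3
[18, 13, 5, 3, 24] → min 3
[13, 5, 3, 24, 5] → min 3
[5, 3, 24, 5, 20] → min 3
[3, 24, 5, 20, 23] → min 3
[24, 5, 20, 23, 14] → min 5
[5, 20, 23, 14, 21] → min 5
[20, 23, 14, 21, 24] → min 14
[23, 14, 21, 24, 3] → min 3
[14, 21, 24, 3, 3] → min 3
[21, 24, 3, 3, 14] → min 3
[24, 3, 3, 14, 24] → min 3
[3, 3, 14, 24, 25] → min 3
Greatest of these is 14.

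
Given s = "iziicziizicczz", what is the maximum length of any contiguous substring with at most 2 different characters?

5

[i] 1 distinct, len 1
[i, z] 2 distinct, len 2
[i, z, i] 2 distinct, len 3
[i, z, i, i] 2 distinct, len 4
[i, i, c] 2 distinct, len 3
[c, z] 2 distinct, len 2
[z, i] 2 distinct, len 2
[z, i, i] 2 distinct, len 3
[z, i, i, z] 2 distinct, len 4
[z, i, i, z, i] 2 distinct, len 5
[i, c] 2 distinct, len 2
[i, c, c] 2 distinct, len 3
[c, c, z] 2 distinct, len 3
[c, c, z, z] 2 distinct, len 4
Longest length with ≤2 distinct: 5.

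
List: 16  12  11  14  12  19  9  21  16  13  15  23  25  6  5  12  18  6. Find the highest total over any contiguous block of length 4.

76

[16, 12, 11, 14] → sum 53
[12, 11, 14, 12] → sum 49
[11, 14, 12, 19] → sum 56
[14, 12, 19, 9] → sum 54
[12, 19, 9, 21] → sum 61
[19, 9, 21, 16] → sum 65
[9, 21, 16, 13] → sum 59
[21, 16, 13, 15] → sum 65
[16, 13, 15, 23] → sum 67
[13, 15, 23, 25] → sum 76
[15, 23, 25, 6] → sum 69
[23, 25, 6, 5] → sum 59
[25, 6, 5, 12] → sum 48
[6, 5, 12, 18] → sum 41
[5, 12, 18, 6] → sum 41
Highest of these is 76.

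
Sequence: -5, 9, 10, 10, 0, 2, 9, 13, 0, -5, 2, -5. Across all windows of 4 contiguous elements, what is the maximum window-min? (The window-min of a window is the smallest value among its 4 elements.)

Each size-4 window and its min:
(-5, 9, 10, 10) → min -5
(9, 10, 10, 0) → min 0
(10, 10, 0, 2) → min 0
(10, 0, 2, 9) → min 0
(0, 2, 9, 13) → min 0
(2, 9, 13, 0) → min 0
(9, 13, 0, -5) → min -5
(13, 0, -5, 2) → min -5
(0, -5, 2, -5) → min -5
Maximum of these is 0.

0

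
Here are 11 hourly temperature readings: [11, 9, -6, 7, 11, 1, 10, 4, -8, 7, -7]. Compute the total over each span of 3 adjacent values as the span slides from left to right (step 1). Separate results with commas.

Sliding a size-3 window across the 11 values:
(11, 9, -6) → sum 14
(9, -6, 7) → sum 10
(-6, 7, 11) → sum 12
(7, 11, 1) → sum 19
(11, 1, 10) → sum 22
(1, 10, 4) → sum 15
(10, 4, -8) → sum 6
(4, -8, 7) → sum 3
(-8, 7, -7) → sum -8

14, 10, 12, 19, 22, 15, 6, 3, -8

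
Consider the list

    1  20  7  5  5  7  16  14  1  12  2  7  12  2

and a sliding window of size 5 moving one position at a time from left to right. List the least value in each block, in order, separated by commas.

(1, 20, 7, 5, 5) → min 1
(20, 7, 5, 5, 7) → min 5
(7, 5, 5, 7, 16) → min 5
(5, 5, 7, 16, 14) → min 5
(5, 7, 16, 14, 1) → min 1
(7, 16, 14, 1, 12) → min 1
(16, 14, 1, 12, 2) → min 1
(14, 1, 12, 2, 7) → min 1
(1, 12, 2, 7, 12) → min 1
(12, 2, 7, 12, 2) → min 2

1, 5, 5, 5, 1, 1, 1, 1, 1, 2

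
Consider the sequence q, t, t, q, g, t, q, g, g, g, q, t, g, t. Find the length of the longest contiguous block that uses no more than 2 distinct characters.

Extend right; when distinct count exceeds 2, shrink from the left:
add q: window [q] (1 distinct), len 1
add t: window [q, t] (2 distinct), len 2
add t: window [q, t, t] (2 distinct), len 3
add q: window [q, t, t, q] (2 distinct), len 4
add g: window [q, g] (2 distinct), len 2
add t: window [g, t] (2 distinct), len 2
add q: window [t, q] (2 distinct), len 2
add g: window [q, g] (2 distinct), len 2
add g: window [q, g, g] (2 distinct), len 3
add g: window [q, g, g, g] (2 distinct), len 4
add q: window [q, g, g, g, q] (2 distinct), len 5
add t: window [q, t] (2 distinct), len 2
add g: window [t, g] (2 distinct), len 2
add t: window [t, g, t] (2 distinct), len 3
Longest length with ≤2 distinct: 5.

5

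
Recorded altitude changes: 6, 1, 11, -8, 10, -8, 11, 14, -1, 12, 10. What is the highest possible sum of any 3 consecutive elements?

25

Window sums for each of the 9 positions:
6 1 11 → sum 18
1 11 -8 → sum 4
11 -8 10 → sum 13
-8 10 -8 → sum -6
10 -8 11 → sum 13
-8 11 14 → sum 17
11 14 -1 → sum 24
14 -1 12 → sum 25
-1 12 10 → sum 21
Highest of these is 25.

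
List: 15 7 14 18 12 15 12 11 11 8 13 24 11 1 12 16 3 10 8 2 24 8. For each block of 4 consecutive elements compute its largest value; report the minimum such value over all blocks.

10

Each size-4 window and its max:
15 7 14 18 → max 18
7 14 18 12 → max 18
14 18 12 15 → max 18
18 12 15 12 → max 18
12 15 12 11 → max 15
15 12 11 11 → max 15
12 11 11 8 → max 12
11 11 8 13 → max 13
11 8 13 24 → max 24
8 13 24 11 → max 24
13 24 11 1 → max 24
24 11 1 12 → max 24
11 1 12 16 → max 16
1 12 16 3 → max 16
12 16 3 10 → max 16
16 3 10 8 → max 16
3 10 8 2 → max 10
10 8 2 24 → max 24
8 2 24 8 → max 24
Minimum of these is 10.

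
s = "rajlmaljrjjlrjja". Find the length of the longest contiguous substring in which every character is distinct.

add r: [r] len 1
add a: [r, a] len 2
add j: [r, a, j] len 3
add l: [r, a, j, l] len 4
add m: [r, a, j, l, m] len 5
add a (repeat a, move left end past it): [j, l, m, a] len 4
add l (repeat l, move left end past it): [m, a, l] len 3
add j: [m, a, l, j] len 4
add r: [m, a, l, j, r] len 5
add j (repeat j, move left end past it): [r, j] len 2
add j (repeat j, move left end past it): [j] len 1
add l: [j, l] len 2
add r: [j, l, r] len 3
add j (repeat j, move left end past it): [l, r, j] len 3
add j (repeat j, move left end past it): [j] len 1
add a: [j, a] len 2
Longest all-distinct length: 5.

5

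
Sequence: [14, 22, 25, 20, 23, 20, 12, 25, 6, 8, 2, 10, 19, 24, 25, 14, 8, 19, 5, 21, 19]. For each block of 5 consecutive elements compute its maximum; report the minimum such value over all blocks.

[14, 22, 25, 20, 23] → max 25
[22, 25, 20, 23, 20] → max 25
[25, 20, 23, 20, 12] → max 25
[20, 23, 20, 12, 25] → max 25
[23, 20, 12, 25, 6] → max 25
[20, 12, 25, 6, 8] → max 25
[12, 25, 6, 8, 2] → max 25
[25, 6, 8, 2, 10] → max 25
[6, 8, 2, 10, 19] → max 19
[8, 2, 10, 19, 24] → max 24
[2, 10, 19, 24, 25] → max 25
[10, 19, 24, 25, 14] → max 25
[19, 24, 25, 14, 8] → max 25
[24, 25, 14, 8, 19] → max 25
[25, 14, 8, 19, 5] → max 25
[14, 8, 19, 5, 21] → max 21
[8, 19, 5, 21, 19] → max 21
Minimum of these is 19.

19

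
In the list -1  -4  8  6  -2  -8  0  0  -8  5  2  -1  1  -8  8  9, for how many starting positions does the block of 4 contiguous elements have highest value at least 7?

-1 -4 8 6 → max 8  ≥ 7 ✓
-4 8 6 -2 → max 8  ≥ 7 ✓
8 6 -2 -8 → max 8  ≥ 7 ✓
6 -2 -8 0 → max 6
-2 -8 0 0 → max 0
-8 0 0 -8 → max 0
0 0 -8 5 → max 5
0 -8 5 2 → max 5
-8 5 2 -1 → max 5
5 2 -1 1 → max 5
2 -1 1 -8 → max 2
-1 1 -8 8 → max 8  ≥ 7 ✓
1 -8 8 9 → max 9  ≥ 7 ✓
5 windows satisfy the condition.

5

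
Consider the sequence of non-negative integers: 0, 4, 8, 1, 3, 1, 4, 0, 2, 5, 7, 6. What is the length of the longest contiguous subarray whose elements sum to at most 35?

add 0: [0] sum 0, len 1
add 4: [0, 4] sum 4, len 2
add 8: [0, 4, 8] sum 12, len 3
add 1: [0, 4, 8, 1] sum 13, len 4
add 3: [0, 4, 8, 1, 3] sum 16, len 5
add 1: [0, 4, 8, 1, 3, 1] sum 17, len 6
add 4: [0, 4, 8, 1, 3, 1, 4] sum 21, len 7
add 0: [0, 4, 8, 1, 3, 1, 4, 0] sum 21, len 8
add 2: [0, 4, 8, 1, 3, 1, 4, 0, 2] sum 23, len 9
add 5: [0, 4, 8, 1, 3, 1, 4, 0, 2, 5] sum 28, len 10
add 7: [0, 4, 8, 1, 3, 1, 4, 0, 2, 5, 7] sum 35, len 11
add 6: [1, 3, 1, 4, 0, 2, 5, 7, 6] sum 29, len 9
Longest length seen: 11.

11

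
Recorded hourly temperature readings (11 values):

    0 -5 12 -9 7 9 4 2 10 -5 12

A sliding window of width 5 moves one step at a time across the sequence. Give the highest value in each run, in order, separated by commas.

Sliding a size-5 window across the 11 values:
(0, -5, 12, -9, 7) → max 12
(-5, 12, -9, 7, 9) → max 12
(12, -9, 7, 9, 4) → max 12
(-9, 7, 9, 4, 2) → max 9
(7, 9, 4, 2, 10) → max 10
(9, 4, 2, 10, -5) → max 10
(4, 2, 10, -5, 12) → max 12

12, 12, 12, 9, 10, 10, 12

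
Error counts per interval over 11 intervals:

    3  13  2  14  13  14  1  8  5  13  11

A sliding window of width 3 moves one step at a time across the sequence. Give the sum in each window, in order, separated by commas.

Sliding a size-3 window across the 11 values:
[3, 13, 2] → sum 18
[13, 2, 14] → sum 29
[2, 14, 13] → sum 29
[14, 13, 14] → sum 41
[13, 14, 1] → sum 28
[14, 1, 8] → sum 23
[1, 8, 5] → sum 14
[8, 5, 13] → sum 26
[5, 13, 11] → sum 29

18, 29, 29, 41, 28, 23, 14, 26, 29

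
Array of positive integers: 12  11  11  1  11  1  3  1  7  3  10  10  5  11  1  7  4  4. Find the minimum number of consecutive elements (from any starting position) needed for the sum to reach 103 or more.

Extend right; whenever the sum reaches 103, record the length and shrink from the left:
add 12: running sum 12 < 103
add 11: running sum 23 < 103
add 11: running sum 34 < 103
add 1: running sum 35 < 103
add 11: running sum 46 < 103
add 1: running sum 47 < 103
add 3: running sum 50 < 103
add 1: running sum 51 < 103
add 7: running sum 58 < 103
add 3: running sum 61 < 103
add 10: running sum 71 < 103
add 10: running sum 81 < 103
add 5: running sum 86 < 103
add 11: running sum 97 < 103
add 1: running sum 98 < 103
end 15: [12, 11, 11, 1, 11, 1, 3, 1, 7, 3, 10, 10, 5, 11, 1, 7] sum 105, len 16
end 16: [12, 11, 11, 1, 11, 1, 3, 1, 7, 3, 10, 10, 5, 11, 1, 7, 4] sum 109, len 17
end 17: [12, 11, 11, 1, 11, 1, 3, 1, 7, 3, 10, 10, 5, 11, 1, 7, 4, 4] sum 113, len 18
Shortest qualifying length: 16.

16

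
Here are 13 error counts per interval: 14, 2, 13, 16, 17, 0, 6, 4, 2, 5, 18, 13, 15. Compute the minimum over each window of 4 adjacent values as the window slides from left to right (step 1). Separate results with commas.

Sliding a size-4 window across the 13 values:
[14, 2, 13, 16] → min 2
[2, 13, 16, 17] → min 2
[13, 16, 17, 0] → min 0
[16, 17, 0, 6] → min 0
[17, 0, 6, 4] → min 0
[0, 6, 4, 2] → min 0
[6, 4, 2, 5] → min 2
[4, 2, 5, 18] → min 2
[2, 5, 18, 13] → min 2
[5, 18, 13, 15] → min 5

2, 2, 0, 0, 0, 0, 2, 2, 2, 5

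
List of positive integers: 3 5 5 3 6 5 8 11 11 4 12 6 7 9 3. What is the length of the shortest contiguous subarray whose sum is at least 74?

add 3: running sum 3 < 74
add 5: running sum 8 < 74
add 5: running sum 13 < 74
add 3: running sum 16 < 74
add 6: running sum 22 < 74
add 5: running sum 27 < 74
add 8: running sum 35 < 74
add 11: running sum 46 < 74
add 11: running sum 57 < 74
add 4: running sum 61 < 74
add 12: running sum 73 < 74
end 11: [5, 5, 3, 6, 5, 8, 11, 11, 4, 12, 6] sum 76, len 11
end 12: [5, 3, 6, 5, 8, 11, 11, 4, 12, 6, 7] sum 78, len 11
end 13: [6, 5, 8, 11, 11, 4, 12, 6, 7, 9] sum 79, len 10
end 14: [5, 8, 11, 11, 4, 12, 6, 7, 9, 3] sum 76, len 10
Shortest qualifying length: 10.

10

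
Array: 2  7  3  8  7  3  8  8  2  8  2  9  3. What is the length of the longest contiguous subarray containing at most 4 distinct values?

11

[2] 1 distinct, len 1
[2, 7] 2 distinct, len 2
[2, 7, 3] 3 distinct, len 3
[2, 7, 3, 8] 4 distinct, len 4
[2, 7, 3, 8, 7] 4 distinct, len 5
[2, 7, 3, 8, 7, 3] 4 distinct, len 6
[2, 7, 3, 8, 7, 3, 8] 4 distinct, len 7
[2, 7, 3, 8, 7, 3, 8, 8] 4 distinct, len 8
[2, 7, 3, 8, 7, 3, 8, 8, 2] 4 distinct, len 9
[2, 7, 3, 8, 7, 3, 8, 8, 2, 8] 4 distinct, len 10
[2, 7, 3, 8, 7, 3, 8, 8, 2, 8, 2] 4 distinct, len 11
[3, 8, 8, 2, 8, 2, 9] 4 distinct, len 7
[3, 8, 8, 2, 8, 2, 9, 3] 4 distinct, len 8
Longest length with ≤4 distinct: 11.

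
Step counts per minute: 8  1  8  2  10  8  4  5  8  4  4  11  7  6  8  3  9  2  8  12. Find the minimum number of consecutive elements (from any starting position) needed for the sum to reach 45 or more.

7

add 8: running sum 8 < 45
add 1: running sum 9 < 45
add 8: running sum 17 < 45
add 2: running sum 19 < 45
add 10: running sum 29 < 45
add 8: running sum 37 < 45
add 4: running sum 41 < 45
end 7: [8, 1, 8, 2, 10, 8, 4, 5] sum 46, len 8
end 8: [8, 2, 10, 8, 4, 5, 8] sum 45, len 7
end 9: [8, 2, 10, 8, 4, 5, 8, 4] sum 49, len 8
end 10: [2, 10, 8, 4, 5, 8, 4, 4] sum 45, len 8
end 11: [10, 8, 4, 5, 8, 4, 4, 11] sum 54, len 8
end 12: [8, 4, 5, 8, 4, 4, 11, 7] sum 51, len 8
end 13: [5, 8, 4, 4, 11, 7, 6] sum 45, len 7
end 14: [8, 4, 4, 11, 7, 6, 8] sum 48, len 7
end 15: [8, 4, 4, 11, 7, 6, 8, 3] sum 51, len 8
end 16: [4, 11, 7, 6, 8, 3, 9] sum 48, len 7
end 17: [11, 7, 6, 8, 3, 9, 2] sum 46, len 7
end 18: [11, 7, 6, 8, 3, 9, 2, 8] sum 54, len 8
end 19: [6, 8, 3, 9, 2, 8, 12] sum 48, len 7
Shortest qualifying length: 7.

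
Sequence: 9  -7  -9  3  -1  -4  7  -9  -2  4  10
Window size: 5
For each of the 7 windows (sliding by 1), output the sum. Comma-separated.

-5, -18, -4, -4, -9, -4, 10

[9, -7, -9, 3, -1] → sum -5
[-7, -9, 3, -1, -4] → sum -18
[-9, 3, -1, -4, 7] → sum -4
[3, -1, -4, 7, -9] → sum -4
[-1, -4, 7, -9, -2] → sum -9
[-4, 7, -9, -2, 4] → sum -4
[7, -9, -2, 4, 10] → sum 10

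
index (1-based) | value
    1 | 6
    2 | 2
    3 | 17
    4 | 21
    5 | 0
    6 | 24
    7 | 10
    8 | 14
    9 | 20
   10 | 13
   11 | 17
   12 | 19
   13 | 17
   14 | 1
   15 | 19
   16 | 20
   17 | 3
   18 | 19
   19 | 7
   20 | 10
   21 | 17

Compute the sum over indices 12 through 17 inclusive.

Elements at indices 12..17: 19, 17, 1, 19, 20, 3
sum(19, 17, 1, 19, 20, 3) = 79

79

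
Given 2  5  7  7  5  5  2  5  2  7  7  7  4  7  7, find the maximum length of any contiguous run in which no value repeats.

add 2: [2] len 1
add 5: [2, 5] len 2
add 7: [2, 5, 7] len 3
add 7 (repeat 7, move left end past it): [7] len 1
add 5: [7, 5] len 2
add 5 (repeat 5, move left end past it): [5] len 1
add 2: [5, 2] len 2
add 5 (repeat 5, move left end past it): [2, 5] len 2
add 2 (repeat 2, move left end past it): [5, 2] len 2
add 7: [5, 2, 7] len 3
add 7 (repeat 7, move left end past it): [7] len 1
add 7 (repeat 7, move left end past it): [7] len 1
add 4: [7, 4] len 2
add 7 (repeat 7, move left end past it): [4, 7] len 2
add 7 (repeat 7, move left end past it): [7] len 1
Longest all-distinct length: 3.

3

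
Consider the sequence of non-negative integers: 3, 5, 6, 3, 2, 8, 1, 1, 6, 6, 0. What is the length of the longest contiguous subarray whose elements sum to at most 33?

add 3: [3] sum 3, len 1
add 5: [3, 5] sum 8, len 2
add 6: [3, 5, 6] sum 14, len 3
add 3: [3, 5, 6, 3] sum 17, len 4
add 2: [3, 5, 6, 3, 2] sum 19, len 5
add 8: [3, 5, 6, 3, 2, 8] sum 27, len 6
add 1: [3, 5, 6, 3, 2, 8, 1] sum 28, len 7
add 1: [3, 5, 6, 3, 2, 8, 1, 1] sum 29, len 8
add 6: [5, 6, 3, 2, 8, 1, 1, 6] sum 32, len 8
add 6: [6, 3, 2, 8, 1, 1, 6, 6] sum 33, len 8
add 0: [6, 3, 2, 8, 1, 1, 6, 6, 0] sum 33, len 9
Longest length seen: 9.

9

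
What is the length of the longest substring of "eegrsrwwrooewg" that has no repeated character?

[e] len 1
[e] len 1
[e, g] len 2
[e, g, r] len 3
[e, g, r, s] len 4
[s, r] len 2
[s, r, w] len 3
[w] len 1
[w, r] len 2
[w, r, o] len 3
[o] len 1
[o, e] len 2
[o, e, w] len 3
[o, e, w, g] len 4
Longest all-distinct length: 4.

4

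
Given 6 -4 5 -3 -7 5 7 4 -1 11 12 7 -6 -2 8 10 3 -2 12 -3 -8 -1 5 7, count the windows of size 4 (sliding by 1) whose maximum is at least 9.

12

6 -4 5 -3 → max 6
-4 5 -3 -7 → max 5
5 -3 -7 5 → max 5
-3 -7 5 7 → max 7
-7 5 7 4 → max 7
5 7 4 -1 → max 7
7 4 -1 11 → max 11  ≥ 9 ✓
4 -1 11 12 → max 12  ≥ 9 ✓
-1 11 12 7 → max 12  ≥ 9 ✓
11 12 7 -6 → max 12  ≥ 9 ✓
12 7 -6 -2 → max 12  ≥ 9 ✓
7 -6 -2 8 → max 8
-6 -2 8 10 → max 10  ≥ 9 ✓
-2 8 10 3 → max 10  ≥ 9 ✓
8 10 3 -2 → max 10  ≥ 9 ✓
10 3 -2 12 → max 12  ≥ 9 ✓
3 -2 12 -3 → max 12  ≥ 9 ✓
-2 12 -3 -8 → max 12  ≥ 9 ✓
12 -3 -8 -1 → max 12  ≥ 9 ✓
-3 -8 -1 5 → max 5
-8 -1 5 7 → max 7
12 windows satisfy the condition.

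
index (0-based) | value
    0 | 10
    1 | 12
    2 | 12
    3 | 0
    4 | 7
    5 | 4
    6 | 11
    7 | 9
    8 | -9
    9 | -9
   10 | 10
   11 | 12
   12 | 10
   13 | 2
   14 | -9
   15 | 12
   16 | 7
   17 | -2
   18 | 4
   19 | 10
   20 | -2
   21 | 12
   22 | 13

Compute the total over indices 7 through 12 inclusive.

Elements at indices 7..12: 9, -9, -9, 10, 12, 10
sum(9, -9, -9, 10, 12, 10) = 23

23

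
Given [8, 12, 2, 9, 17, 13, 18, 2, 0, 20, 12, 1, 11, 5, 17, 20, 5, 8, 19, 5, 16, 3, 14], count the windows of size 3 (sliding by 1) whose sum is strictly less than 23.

4

8 12 2 → sum 22  < 23 ✓
12 2 9 → sum 23
2 9 17 → sum 28
9 17 13 → sum 39
17 13 18 → sum 48
13 18 2 → sum 33
18 2 0 → sum 20  < 23 ✓
2 0 20 → sum 22  < 23 ✓
0 20 12 → sum 32
20 12 1 → sum 33
12 1 11 → sum 24
1 11 5 → sum 17  < 23 ✓
11 5 17 → sum 33
5 17 20 → sum 42
17 20 5 → sum 42
20 5 8 → sum 33
5 8 19 → sum 32
8 19 5 → sum 32
19 5 16 → sum 40
5 16 3 → sum 24
16 3 14 → sum 33
4 windows satisfy the condition.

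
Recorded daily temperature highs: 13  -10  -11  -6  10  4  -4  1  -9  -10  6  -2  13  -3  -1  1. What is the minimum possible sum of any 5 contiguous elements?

-18

(13, -10, -11, -6, 10) → sum -4
(-10, -11, -6, 10, 4) → sum -13
(-11, -6, 10, 4, -4) → sum -7
(-6, 10, 4, -4, 1) → sum 5
(10, 4, -4, 1, -9) → sum 2
(4, -4, 1, -9, -10) → sum -18
(-4, 1, -9, -10, 6) → sum -16
(1, -9, -10, 6, -2) → sum -14
(-9, -10, 6, -2, 13) → sum -2
(-10, 6, -2, 13, -3) → sum 4
(6, -2, 13, -3, -1) → sum 13
(-2, 13, -3, -1, 1) → sum 8
Minimum of these is -18.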